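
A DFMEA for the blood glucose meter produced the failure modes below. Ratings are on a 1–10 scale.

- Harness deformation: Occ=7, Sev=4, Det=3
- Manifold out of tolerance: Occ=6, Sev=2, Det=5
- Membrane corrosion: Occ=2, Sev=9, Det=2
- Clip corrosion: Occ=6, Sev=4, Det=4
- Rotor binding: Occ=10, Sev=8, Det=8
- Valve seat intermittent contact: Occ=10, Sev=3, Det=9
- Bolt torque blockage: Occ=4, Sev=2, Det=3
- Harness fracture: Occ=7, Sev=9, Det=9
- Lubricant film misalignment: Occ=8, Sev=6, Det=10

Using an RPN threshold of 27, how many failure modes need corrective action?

8

RPN = Severity × Occurrence × Detection:
  Harness deformation: 4 × 7 × 3 = 84
  Manifold out of tolerance: 2 × 6 × 5 = 60
  Membrane corrosion: 9 × 2 × 2 = 36
  Clip corrosion: 4 × 6 × 4 = 96
  Rotor binding: 8 × 10 × 8 = 640
  Valve seat intermittent contact: 3 × 10 × 9 = 270
  Bolt torque blockage: 2 × 4 × 3 = 24
  Harness fracture: 9 × 7 × 9 = 567
  Lubricant film misalignment: 6 × 8 × 10 = 480
Modes with RPN ≥ 27: Harness deformation (84), Manifold out of tolerance (60), Membrane corrosion (36), Clip corrosion (96), Rotor binding (640), Valve seat intermittent contact (270), Harness fracture (567), Lubricant film misalignment (480) → 8.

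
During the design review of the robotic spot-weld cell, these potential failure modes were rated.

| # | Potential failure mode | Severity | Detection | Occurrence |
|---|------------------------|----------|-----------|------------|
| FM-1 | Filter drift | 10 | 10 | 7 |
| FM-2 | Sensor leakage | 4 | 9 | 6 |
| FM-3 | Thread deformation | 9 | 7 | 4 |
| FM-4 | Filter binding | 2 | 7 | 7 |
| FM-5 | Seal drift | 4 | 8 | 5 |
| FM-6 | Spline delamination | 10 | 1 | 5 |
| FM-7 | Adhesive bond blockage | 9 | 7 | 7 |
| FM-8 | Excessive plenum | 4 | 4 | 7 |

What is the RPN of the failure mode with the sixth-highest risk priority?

RPN = Severity × Occurrence × Detection:
  FM-1: 10 × 7 × 10 = 700
  FM-2: 4 × 6 × 9 = 216
  FM-3: 9 × 4 × 7 = 252
  FM-4: 2 × 7 × 7 = 98
  FM-5: 4 × 5 × 8 = 160
  FM-6: 10 × 5 × 1 = 50
  FM-7: 9 × 7 × 7 = 441
  FM-8: 4 × 7 × 4 = 112
Sorted descending: 700, 441, 252, 216, 160, 112, 98, 50.
The sixth-highest RPN is 112 (FM-8).

112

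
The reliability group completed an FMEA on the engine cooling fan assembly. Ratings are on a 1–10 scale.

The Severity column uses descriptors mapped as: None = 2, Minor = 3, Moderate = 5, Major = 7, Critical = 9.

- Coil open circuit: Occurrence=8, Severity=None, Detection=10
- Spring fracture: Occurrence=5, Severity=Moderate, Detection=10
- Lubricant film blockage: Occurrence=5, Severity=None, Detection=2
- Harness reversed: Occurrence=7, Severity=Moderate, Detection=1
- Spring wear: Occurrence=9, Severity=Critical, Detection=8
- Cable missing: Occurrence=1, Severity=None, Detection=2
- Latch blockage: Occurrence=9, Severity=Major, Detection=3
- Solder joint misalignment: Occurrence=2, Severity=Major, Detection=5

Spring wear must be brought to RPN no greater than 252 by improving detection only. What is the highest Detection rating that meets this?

Spring wear: S=9, O=9, D=8 → current RPN = 648.
Fixed product = 81. Need 81 × D ≤ 252, so D ≤ 252/81 = 3.11.
Maximum integer Detection rating = 3 (gives RPN 243; D=4 would give 324 > 252).

3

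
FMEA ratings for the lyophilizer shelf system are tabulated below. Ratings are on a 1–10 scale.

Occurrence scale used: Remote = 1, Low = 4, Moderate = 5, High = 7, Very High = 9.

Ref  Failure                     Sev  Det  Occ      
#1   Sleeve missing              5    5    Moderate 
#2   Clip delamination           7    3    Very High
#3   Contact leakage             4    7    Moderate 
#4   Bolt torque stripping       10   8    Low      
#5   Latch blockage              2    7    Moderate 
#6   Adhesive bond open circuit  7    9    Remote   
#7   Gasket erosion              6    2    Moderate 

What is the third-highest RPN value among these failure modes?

140

RPN = Severity × Occurrence × Detection:
  #1: 5 × 5 × 5 = 125
  #2: 7 × 9 × 3 = 189
  #3: 4 × 5 × 7 = 140
  #4: 10 × 4 × 8 = 320
  #5: 2 × 5 × 7 = 70
  #6: 7 × 1 × 9 = 63
  #7: 6 × 5 × 2 = 60
Sorted descending: 320, 189, 140, 125, 70, 63, 60.
The third-highest RPN is 140 (#3).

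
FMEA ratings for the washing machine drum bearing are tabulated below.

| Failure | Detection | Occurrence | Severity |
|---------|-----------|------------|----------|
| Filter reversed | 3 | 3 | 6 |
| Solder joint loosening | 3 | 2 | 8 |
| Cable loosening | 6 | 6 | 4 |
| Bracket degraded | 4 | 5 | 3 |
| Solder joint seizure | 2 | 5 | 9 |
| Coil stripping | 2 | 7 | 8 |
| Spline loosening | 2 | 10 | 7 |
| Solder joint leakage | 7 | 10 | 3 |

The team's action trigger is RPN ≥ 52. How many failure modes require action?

RPN = Severity × Occurrence × Detection:
  Filter reversed: 6 × 3 × 3 = 54
  Solder joint loosening: 8 × 2 × 3 = 48
  Cable loosening: 4 × 6 × 6 = 144
  Bracket degraded: 3 × 5 × 4 = 60
  Solder joint seizure: 9 × 5 × 2 = 90
  Coil stripping: 8 × 7 × 2 = 112
  Spline loosening: 7 × 10 × 2 = 140
  Solder joint leakage: 3 × 10 × 7 = 210
Modes with RPN ≥ 52: Filter reversed (54), Cable loosening (144), Bracket degraded (60), Solder joint seizure (90), Coil stripping (112), Spline loosening (140), Solder joint leakage (210) → 7.

7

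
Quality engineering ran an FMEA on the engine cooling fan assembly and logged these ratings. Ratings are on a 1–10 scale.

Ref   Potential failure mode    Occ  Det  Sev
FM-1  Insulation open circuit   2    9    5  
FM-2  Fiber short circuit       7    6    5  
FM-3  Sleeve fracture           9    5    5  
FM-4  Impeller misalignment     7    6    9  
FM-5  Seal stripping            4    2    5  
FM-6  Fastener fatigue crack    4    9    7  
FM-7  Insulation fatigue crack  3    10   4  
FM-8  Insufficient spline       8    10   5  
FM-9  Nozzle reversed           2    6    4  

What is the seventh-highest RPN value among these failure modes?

90

RPN = Severity × Occurrence × Detection:
  FM-1: 5 × 2 × 9 = 90
  FM-2: 5 × 7 × 6 = 210
  FM-3: 5 × 9 × 5 = 225
  FM-4: 9 × 7 × 6 = 378
  FM-5: 5 × 4 × 2 = 40
  FM-6: 7 × 4 × 9 = 252
  FM-7: 4 × 3 × 10 = 120
  FM-8: 5 × 8 × 10 = 400
  FM-9: 4 × 2 × 6 = 48
Sorted descending: 400, 378, 252, 225, 210, 120, 90, 48, 40.
The seventh-highest RPN is 90 (FM-1).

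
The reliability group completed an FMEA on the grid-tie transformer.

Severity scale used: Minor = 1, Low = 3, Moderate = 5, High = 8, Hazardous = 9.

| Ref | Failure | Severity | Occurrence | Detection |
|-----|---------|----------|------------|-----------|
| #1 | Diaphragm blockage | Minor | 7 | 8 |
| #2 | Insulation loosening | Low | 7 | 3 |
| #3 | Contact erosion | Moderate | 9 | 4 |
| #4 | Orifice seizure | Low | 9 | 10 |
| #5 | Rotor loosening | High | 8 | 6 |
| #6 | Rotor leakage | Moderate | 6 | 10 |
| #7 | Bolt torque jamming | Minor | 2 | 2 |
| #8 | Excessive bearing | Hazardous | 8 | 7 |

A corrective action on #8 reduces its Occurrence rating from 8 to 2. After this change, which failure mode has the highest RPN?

#5

RPN = Severity × Occurrence × Detection:
  #1: 1 × 7 × 8 = 56
  #2: 3 × 7 × 3 = 63
  #3: 5 × 9 × 4 = 180
  #4: 3 × 9 × 10 = 270
  #5: 8 × 8 × 6 = 384
  #6: 5 × 6 × 10 = 300
  #7: 1 × 2 × 2 = 4
  #8: 9 × 8 × 7 = 504
After action: #8 → 9 × 2 × 7 = 126.
Revised RPNs: #5=384, #6=300, #4=270, #3=180, #8=126, #2=63, #1=56, #7=4.
Highest is now #5 (384).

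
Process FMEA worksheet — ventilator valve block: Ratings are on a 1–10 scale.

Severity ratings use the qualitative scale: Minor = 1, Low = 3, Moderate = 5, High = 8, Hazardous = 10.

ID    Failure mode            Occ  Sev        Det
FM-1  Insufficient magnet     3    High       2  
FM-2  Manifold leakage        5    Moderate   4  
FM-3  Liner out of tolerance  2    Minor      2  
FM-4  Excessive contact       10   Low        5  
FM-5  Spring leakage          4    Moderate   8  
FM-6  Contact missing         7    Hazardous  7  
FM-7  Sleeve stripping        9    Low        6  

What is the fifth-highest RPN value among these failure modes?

RPN = Severity × Occurrence × Detection:
  FM-1: 8 × 3 × 2 = 48
  FM-2: 5 × 5 × 4 = 100
  FM-3: 1 × 2 × 2 = 4
  FM-4: 3 × 10 × 5 = 150
  FM-5: 5 × 4 × 8 = 160
  FM-6: 10 × 7 × 7 = 490
  FM-7: 3 × 9 × 6 = 162
Sorted descending: 490, 162, 160, 150, 100, 48, 4.
The fifth-highest RPN is 100 (FM-2).

100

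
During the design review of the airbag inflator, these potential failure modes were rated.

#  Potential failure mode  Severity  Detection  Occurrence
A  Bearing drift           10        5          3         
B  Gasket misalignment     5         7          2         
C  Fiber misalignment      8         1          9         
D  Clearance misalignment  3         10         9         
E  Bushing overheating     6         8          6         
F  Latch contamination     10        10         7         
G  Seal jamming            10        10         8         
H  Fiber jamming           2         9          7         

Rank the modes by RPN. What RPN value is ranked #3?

RPN = Severity × Occurrence × Detection:
  A: 10 × 3 × 5 = 150
  B: 5 × 2 × 7 = 70
  C: 8 × 9 × 1 = 72
  D: 3 × 9 × 10 = 270
  E: 6 × 6 × 8 = 288
  F: 10 × 7 × 10 = 700
  G: 10 × 8 × 10 = 800
  H: 2 × 7 × 9 = 126
Sorted descending: 800, 700, 288, 270, 150, 126, 72, 70.
The third-highest RPN is 288 (E).

288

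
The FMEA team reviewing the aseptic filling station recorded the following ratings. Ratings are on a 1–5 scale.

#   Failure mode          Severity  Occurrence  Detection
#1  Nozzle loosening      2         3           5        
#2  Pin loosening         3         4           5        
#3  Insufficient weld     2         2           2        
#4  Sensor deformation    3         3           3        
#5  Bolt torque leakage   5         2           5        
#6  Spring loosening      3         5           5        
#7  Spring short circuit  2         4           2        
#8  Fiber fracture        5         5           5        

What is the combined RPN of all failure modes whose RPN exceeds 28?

RPN = Severity × Occurrence × Detection:
  #1: 2 × 3 × 5 = 30
  #2: 3 × 4 × 5 = 60
  #3: 2 × 2 × 2 = 8
  #4: 3 × 3 × 3 = 27
  #5: 5 × 2 × 5 = 50
  #6: 3 × 5 × 5 = 75
  #7: 2 × 4 × 2 = 16
  #8: 5 × 5 × 5 = 125
RPN > 28: #1 (30), #2 (60), #5 (50), #6 (75), #8 (125).
Sum: 30 + 60 + 50 + 75 + 125 = 340.

340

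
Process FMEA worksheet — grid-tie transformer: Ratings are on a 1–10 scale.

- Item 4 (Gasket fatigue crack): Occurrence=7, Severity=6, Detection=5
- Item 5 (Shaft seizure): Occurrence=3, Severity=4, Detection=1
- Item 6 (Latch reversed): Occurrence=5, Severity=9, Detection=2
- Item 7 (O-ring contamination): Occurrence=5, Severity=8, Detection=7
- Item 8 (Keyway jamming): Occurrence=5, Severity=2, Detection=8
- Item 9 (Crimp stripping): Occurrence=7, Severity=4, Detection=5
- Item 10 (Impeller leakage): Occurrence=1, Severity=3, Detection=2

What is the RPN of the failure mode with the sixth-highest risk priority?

RPN = Severity × Occurrence × Detection:
  Item 4: 6 × 7 × 5 = 210
  Item 5: 4 × 3 × 1 = 12
  Item 6: 9 × 5 × 2 = 90
  Item 7: 8 × 5 × 7 = 280
  Item 8: 2 × 5 × 8 = 80
  Item 9: 4 × 7 × 5 = 140
  Item 10: 3 × 1 × 2 = 6
Sorted descending: 280, 210, 140, 90, 80, 12, 6.
The sixth-highest RPN is 12 (Item 5).

12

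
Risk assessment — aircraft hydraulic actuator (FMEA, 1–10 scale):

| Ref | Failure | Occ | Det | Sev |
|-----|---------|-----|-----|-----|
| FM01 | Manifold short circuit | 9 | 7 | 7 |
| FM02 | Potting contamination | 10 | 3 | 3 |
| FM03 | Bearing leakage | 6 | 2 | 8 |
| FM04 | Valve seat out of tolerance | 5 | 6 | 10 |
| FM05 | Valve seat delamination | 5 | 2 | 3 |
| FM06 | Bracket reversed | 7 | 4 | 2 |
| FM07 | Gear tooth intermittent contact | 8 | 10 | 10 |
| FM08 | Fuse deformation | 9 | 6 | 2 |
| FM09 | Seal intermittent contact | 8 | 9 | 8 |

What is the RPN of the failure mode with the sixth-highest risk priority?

RPN = Severity × Occurrence × Detection:
  FM01: 7 × 9 × 7 = 441
  FM02: 3 × 10 × 3 = 90
  FM03: 8 × 6 × 2 = 96
  FM04: 10 × 5 × 6 = 300
  FM05: 3 × 5 × 2 = 30
  FM06: 2 × 7 × 4 = 56
  FM07: 10 × 8 × 10 = 800
  FM08: 2 × 9 × 6 = 108
  FM09: 8 × 8 × 9 = 576
Sorted descending: 800, 576, 441, 300, 108, 96, 90, 56, 30.
The sixth-highest RPN is 96 (FM03).

96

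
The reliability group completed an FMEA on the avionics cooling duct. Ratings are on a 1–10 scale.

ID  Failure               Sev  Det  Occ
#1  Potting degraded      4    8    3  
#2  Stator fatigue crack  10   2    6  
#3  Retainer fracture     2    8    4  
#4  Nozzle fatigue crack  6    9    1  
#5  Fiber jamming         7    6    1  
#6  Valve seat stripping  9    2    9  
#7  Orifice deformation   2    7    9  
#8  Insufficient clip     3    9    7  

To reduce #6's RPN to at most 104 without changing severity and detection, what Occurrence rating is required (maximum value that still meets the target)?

#6: S=9, O=9, D=2 → current RPN = 162.
Fixed product = 18. Need 18 × O ≤ 104, so O ≤ 104/18 = 5.78.
Maximum integer Occurrence rating = 5 (gives RPN 90; O=6 would give 108 > 104).

5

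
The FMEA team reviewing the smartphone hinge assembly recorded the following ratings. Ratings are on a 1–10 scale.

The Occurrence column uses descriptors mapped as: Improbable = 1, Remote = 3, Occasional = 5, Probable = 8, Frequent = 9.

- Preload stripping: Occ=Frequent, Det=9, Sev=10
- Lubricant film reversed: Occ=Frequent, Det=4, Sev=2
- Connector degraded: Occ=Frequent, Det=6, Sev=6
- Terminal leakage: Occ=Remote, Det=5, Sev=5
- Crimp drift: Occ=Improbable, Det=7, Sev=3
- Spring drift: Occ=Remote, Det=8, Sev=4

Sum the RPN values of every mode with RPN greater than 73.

1305

RPN = Severity × Occurrence × Detection:
  Preload stripping: 10 × 9 × 9 = 810
  Lubricant film reversed: 2 × 9 × 4 = 72
  Connector degraded: 6 × 9 × 6 = 324
  Terminal leakage: 5 × 3 × 5 = 75
  Crimp drift: 3 × 1 × 7 = 21
  Spring drift: 4 × 3 × 8 = 96
RPN > 73: Preload stripping (810), Connector degraded (324), Terminal leakage (75), Spring drift (96).
Sum: 810 + 324 + 75 + 96 = 1305.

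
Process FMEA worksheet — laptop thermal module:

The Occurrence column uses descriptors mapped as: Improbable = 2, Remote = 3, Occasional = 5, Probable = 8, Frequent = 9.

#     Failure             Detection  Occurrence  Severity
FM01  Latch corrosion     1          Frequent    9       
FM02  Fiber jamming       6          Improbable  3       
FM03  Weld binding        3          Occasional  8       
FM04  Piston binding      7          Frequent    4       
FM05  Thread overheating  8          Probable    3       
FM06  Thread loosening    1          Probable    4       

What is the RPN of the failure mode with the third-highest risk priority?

RPN = Severity × Occurrence × Detection:
  FM01: 9 × 9 × 1 = 81
  FM02: 3 × 2 × 6 = 36
  FM03: 8 × 5 × 3 = 120
  FM04: 4 × 9 × 7 = 252
  FM05: 3 × 8 × 8 = 192
  FM06: 4 × 8 × 1 = 32
Sorted descending: 252, 192, 120, 81, 36, 32.
The third-highest RPN is 120 (FM03).

120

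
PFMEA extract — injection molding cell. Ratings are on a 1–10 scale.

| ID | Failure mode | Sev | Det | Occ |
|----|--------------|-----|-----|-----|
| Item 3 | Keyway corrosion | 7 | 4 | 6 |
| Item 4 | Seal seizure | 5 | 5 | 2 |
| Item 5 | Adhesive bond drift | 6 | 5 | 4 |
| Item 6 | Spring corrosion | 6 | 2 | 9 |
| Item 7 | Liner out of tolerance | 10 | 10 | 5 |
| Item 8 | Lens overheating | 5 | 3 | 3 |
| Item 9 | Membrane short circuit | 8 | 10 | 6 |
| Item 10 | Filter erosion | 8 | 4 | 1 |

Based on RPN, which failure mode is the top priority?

Item 7

RPN = Severity × Occurrence × Detection:
  Item 3: 7 × 6 × 4 = 168
  Item 4: 5 × 2 × 5 = 50
  Item 5: 6 × 4 × 5 = 120
  Item 6: 6 × 9 × 2 = 108
  Item 7: 10 × 5 × 10 = 500
  Item 8: 5 × 3 × 3 = 45
  Item 9: 8 × 6 × 10 = 480
  Item 10: 8 × 1 × 4 = 32
Highest RPN is 500 → Item 7.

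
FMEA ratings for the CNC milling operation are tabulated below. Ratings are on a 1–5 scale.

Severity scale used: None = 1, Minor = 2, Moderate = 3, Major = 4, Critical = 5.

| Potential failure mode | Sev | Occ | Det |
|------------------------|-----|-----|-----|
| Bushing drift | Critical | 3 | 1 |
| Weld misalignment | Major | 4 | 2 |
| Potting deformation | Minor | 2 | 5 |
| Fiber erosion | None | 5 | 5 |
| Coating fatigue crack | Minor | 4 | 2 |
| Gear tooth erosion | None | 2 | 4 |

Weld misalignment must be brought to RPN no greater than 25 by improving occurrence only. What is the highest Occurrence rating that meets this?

Weld misalignment: S=4, O=4, D=2 → current RPN = 32.
Fixed product = 8. Need 8 × O ≤ 25, so O ≤ 25/8 = 3.12.
Maximum integer Occurrence rating = 3 (gives RPN 24; O=4 would give 32 > 25).

3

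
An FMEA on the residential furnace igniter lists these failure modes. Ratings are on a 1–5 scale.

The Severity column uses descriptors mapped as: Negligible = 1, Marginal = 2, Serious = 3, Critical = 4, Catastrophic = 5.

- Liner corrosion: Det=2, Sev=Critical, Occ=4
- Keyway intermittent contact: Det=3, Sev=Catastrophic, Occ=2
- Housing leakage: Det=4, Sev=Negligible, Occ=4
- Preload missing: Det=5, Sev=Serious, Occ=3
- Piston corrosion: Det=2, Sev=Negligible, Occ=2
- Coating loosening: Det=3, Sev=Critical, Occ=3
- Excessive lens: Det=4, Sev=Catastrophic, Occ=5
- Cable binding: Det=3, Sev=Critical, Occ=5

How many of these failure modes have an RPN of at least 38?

RPN = Severity × Occurrence × Detection:
  Liner corrosion: 4 × 4 × 2 = 32
  Keyway intermittent contact: 5 × 2 × 3 = 30
  Housing leakage: 1 × 4 × 4 = 16
  Preload missing: 3 × 3 × 5 = 45
  Piston corrosion: 1 × 2 × 2 = 4
  Coating loosening: 4 × 3 × 3 = 36
  Excessive lens: 5 × 5 × 4 = 100
  Cable binding: 4 × 5 × 3 = 60
Modes with RPN ≥ 38: Preload missing (45), Excessive lens (100), Cable binding (60) → 3.

3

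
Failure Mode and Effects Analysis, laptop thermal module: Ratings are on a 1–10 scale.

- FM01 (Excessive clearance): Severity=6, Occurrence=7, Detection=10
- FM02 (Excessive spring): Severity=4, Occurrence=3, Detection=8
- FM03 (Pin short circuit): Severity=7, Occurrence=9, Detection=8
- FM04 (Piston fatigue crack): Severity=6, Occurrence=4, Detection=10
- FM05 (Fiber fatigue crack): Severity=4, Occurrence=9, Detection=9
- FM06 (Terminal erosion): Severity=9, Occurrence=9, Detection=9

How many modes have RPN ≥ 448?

2

RPN = Severity × Occurrence × Detection:
  FM01: 6 × 7 × 10 = 420
  FM02: 4 × 3 × 8 = 96
  FM03: 7 × 9 × 8 = 504
  FM04: 6 × 4 × 10 = 240
  FM05: 4 × 9 × 9 = 324
  FM06: 9 × 9 × 9 = 729
Modes with RPN ≥ 448: FM03 (504), FM06 (729) → 2.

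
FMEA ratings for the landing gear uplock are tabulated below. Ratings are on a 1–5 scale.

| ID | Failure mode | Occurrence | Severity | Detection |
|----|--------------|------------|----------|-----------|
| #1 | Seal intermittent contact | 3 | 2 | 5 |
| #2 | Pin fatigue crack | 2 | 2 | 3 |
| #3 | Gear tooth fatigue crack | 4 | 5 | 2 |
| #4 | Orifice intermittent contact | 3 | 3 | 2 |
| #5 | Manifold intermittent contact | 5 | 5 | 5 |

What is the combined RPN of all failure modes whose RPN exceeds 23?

195

RPN = Severity × Occurrence × Detection:
  #1: 2 × 3 × 5 = 30
  #2: 2 × 2 × 3 = 12
  #3: 5 × 4 × 2 = 40
  #4: 3 × 3 × 2 = 18
  #5: 5 × 5 × 5 = 125
RPN > 23: #1 (30), #3 (40), #5 (125).
Sum: 30 + 40 + 125 = 195.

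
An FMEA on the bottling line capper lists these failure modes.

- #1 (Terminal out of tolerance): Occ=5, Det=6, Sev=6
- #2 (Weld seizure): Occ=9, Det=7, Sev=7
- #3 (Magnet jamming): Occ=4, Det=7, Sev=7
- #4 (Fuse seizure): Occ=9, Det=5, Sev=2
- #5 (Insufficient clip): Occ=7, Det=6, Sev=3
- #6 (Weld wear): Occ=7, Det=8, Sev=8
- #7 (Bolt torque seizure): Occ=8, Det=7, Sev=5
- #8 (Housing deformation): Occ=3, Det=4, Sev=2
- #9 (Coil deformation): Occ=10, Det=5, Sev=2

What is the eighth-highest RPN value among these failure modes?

90

RPN = Severity × Occurrence × Detection:
  #1: 6 × 5 × 6 = 180
  #2: 7 × 9 × 7 = 441
  #3: 7 × 4 × 7 = 196
  #4: 2 × 9 × 5 = 90
  #5: 3 × 7 × 6 = 126
  #6: 8 × 7 × 8 = 448
  #7: 5 × 8 × 7 = 280
  #8: 2 × 3 × 4 = 24
  #9: 2 × 10 × 5 = 100
Sorted descending: 448, 441, 280, 196, 180, 126, 100, 90, 24.
The eighth-highest RPN is 90 (#4).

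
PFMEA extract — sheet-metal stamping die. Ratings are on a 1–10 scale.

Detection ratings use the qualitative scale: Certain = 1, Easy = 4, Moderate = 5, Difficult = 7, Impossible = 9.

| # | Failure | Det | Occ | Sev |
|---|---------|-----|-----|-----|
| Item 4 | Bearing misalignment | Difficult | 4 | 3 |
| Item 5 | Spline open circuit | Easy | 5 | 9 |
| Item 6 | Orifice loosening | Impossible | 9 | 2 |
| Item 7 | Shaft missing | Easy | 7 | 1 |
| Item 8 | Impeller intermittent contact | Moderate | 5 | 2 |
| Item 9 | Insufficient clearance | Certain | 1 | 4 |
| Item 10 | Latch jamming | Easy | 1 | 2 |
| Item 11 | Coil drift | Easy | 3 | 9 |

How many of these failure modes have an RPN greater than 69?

RPN = Severity × Occurrence × Detection:
  Item 4: 3 × 4 × 7 = 84
  Item 5: 9 × 5 × 4 = 180
  Item 6: 2 × 9 × 9 = 162
  Item 7: 1 × 7 × 4 = 28
  Item 8: 2 × 5 × 5 = 50
  Item 9: 4 × 1 × 1 = 4
  Item 10: 2 × 1 × 4 = 8
  Item 11: 9 × 3 × 4 = 108
Modes with RPN > 69: Item 4 (84), Item 5 (180), Item 6 (162), Item 11 (108) → 4.

4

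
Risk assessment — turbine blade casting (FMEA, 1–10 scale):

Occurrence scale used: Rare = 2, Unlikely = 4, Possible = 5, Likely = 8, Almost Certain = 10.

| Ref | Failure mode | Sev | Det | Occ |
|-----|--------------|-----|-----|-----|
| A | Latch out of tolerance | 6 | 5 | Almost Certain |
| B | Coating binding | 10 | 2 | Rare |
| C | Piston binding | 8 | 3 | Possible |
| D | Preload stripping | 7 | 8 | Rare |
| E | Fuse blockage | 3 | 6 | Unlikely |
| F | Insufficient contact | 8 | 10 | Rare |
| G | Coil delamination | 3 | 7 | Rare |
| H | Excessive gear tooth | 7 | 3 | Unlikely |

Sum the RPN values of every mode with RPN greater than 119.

580

RPN = Severity × Occurrence × Detection:
  A: 6 × 10 × 5 = 300
  B: 10 × 2 × 2 = 40
  C: 8 × 5 × 3 = 120
  D: 7 × 2 × 8 = 112
  E: 3 × 4 × 6 = 72
  F: 8 × 2 × 10 = 160
  G: 3 × 2 × 7 = 42
  H: 7 × 4 × 3 = 84
RPN > 119: A (300), C (120), F (160).
Sum: 300 + 120 + 160 = 580.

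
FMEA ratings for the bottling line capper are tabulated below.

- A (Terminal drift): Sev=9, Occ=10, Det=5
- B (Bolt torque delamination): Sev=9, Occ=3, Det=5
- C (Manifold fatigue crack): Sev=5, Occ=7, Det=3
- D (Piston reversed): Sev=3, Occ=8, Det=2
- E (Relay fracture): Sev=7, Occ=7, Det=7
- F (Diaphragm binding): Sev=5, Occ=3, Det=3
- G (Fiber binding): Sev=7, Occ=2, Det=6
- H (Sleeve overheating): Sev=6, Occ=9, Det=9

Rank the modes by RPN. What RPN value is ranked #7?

RPN = Severity × Occurrence × Detection:
  A: 9 × 10 × 5 = 450
  B: 9 × 3 × 5 = 135
  C: 5 × 7 × 3 = 105
  D: 3 × 8 × 2 = 48
  E: 7 × 7 × 7 = 343
  F: 5 × 3 × 3 = 45
  G: 7 × 2 × 6 = 84
  H: 6 × 9 × 9 = 486
Sorted descending: 486, 450, 343, 135, 105, 84, 48, 45.
The seventh-highest RPN is 48 (D).

48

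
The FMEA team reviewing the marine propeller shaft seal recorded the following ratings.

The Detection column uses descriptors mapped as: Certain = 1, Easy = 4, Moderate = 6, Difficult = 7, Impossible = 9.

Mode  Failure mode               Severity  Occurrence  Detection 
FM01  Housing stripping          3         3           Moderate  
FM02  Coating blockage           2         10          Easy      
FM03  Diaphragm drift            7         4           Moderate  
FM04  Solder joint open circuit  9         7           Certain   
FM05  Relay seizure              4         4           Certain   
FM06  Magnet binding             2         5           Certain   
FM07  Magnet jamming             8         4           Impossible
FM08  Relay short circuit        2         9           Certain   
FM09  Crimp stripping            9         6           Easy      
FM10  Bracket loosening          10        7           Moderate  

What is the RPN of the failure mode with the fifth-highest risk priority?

80

RPN = Severity × Occurrence × Detection:
  FM01: 3 × 3 × 6 = 54
  FM02: 2 × 10 × 4 = 80
  FM03: 7 × 4 × 6 = 168
  FM04: 9 × 7 × 1 = 63
  FM05: 4 × 4 × 1 = 16
  FM06: 2 × 5 × 1 = 10
  FM07: 8 × 4 × 9 = 288
  FM08: 2 × 9 × 1 = 18
  FM09: 9 × 6 × 4 = 216
  FM10: 10 × 7 × 6 = 420
Sorted descending: 420, 288, 216, 168, 80, 63, 54, 18, 16, 10.
The fifth-highest RPN is 80 (FM02).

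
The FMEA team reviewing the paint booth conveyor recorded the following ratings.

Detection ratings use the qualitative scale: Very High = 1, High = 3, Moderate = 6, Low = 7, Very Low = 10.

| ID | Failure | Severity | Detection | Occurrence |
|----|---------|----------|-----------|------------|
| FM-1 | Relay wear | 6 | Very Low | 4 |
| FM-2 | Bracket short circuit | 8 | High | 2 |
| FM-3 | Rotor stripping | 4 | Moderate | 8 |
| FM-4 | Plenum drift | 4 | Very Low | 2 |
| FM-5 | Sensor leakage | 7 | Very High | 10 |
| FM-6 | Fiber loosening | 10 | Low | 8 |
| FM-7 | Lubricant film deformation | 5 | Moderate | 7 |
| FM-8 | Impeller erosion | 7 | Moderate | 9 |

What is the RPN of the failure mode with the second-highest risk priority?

RPN = Severity × Occurrence × Detection:
  FM-1: 6 × 4 × 10 = 240
  FM-2: 8 × 2 × 3 = 48
  FM-3: 4 × 8 × 6 = 192
  FM-4: 4 × 2 × 10 = 80
  FM-5: 7 × 10 × 1 = 70
  FM-6: 10 × 8 × 7 = 560
  FM-7: 5 × 7 × 6 = 210
  FM-8: 7 × 9 × 6 = 378
Sorted descending: 560, 378, 240, 210, 192, 80, 70, 48.
The second-highest RPN is 378 (FM-8).

378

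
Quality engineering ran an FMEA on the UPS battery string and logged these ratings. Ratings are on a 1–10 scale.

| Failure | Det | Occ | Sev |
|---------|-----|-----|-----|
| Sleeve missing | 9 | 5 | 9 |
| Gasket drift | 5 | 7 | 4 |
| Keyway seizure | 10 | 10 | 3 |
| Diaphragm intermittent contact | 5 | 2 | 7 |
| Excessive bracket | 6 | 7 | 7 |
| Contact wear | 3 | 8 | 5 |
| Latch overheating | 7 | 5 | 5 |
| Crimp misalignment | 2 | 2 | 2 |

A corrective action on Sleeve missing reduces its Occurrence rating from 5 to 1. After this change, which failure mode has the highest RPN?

Keyway seizure

RPN = Severity × Occurrence × Detection:
  Sleeve missing: 9 × 5 × 9 = 405
  Gasket drift: 4 × 7 × 5 = 140
  Keyway seizure: 3 × 10 × 10 = 300
  Diaphragm intermittent contact: 7 × 2 × 5 = 70
  Excessive bracket: 7 × 7 × 6 = 294
  Contact wear: 5 × 8 × 3 = 120
  Latch overheating: 5 × 5 × 7 = 175
  Crimp misalignment: 2 × 2 × 2 = 8
After action: Sleeve missing → 9 × 1 × 9 = 81.
Revised RPNs: Keyway seizure=300, Excessive bracket=294, Latch overheating=175, Gasket drift=140, Contact wear=120, Sleeve missing=81, Diaphragm intermittent contact=70, Crimp misalignment=8.
Highest is now Keyway seizure (300).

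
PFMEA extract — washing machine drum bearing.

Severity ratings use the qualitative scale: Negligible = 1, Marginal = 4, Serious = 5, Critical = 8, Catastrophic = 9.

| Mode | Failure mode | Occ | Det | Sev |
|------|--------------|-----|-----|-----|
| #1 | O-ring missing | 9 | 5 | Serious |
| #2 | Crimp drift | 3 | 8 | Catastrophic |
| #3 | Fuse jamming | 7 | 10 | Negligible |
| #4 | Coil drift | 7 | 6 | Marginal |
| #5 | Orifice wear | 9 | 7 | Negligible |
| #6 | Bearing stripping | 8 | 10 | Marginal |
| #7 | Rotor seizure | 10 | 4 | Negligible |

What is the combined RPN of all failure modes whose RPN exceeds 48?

RPN = Severity × Occurrence × Detection:
  #1: 5 × 9 × 5 = 225
  #2: 9 × 3 × 8 = 216
  #3: 1 × 7 × 10 = 70
  #4: 4 × 7 × 6 = 168
  #5: 1 × 9 × 7 = 63
  #6: 4 × 8 × 10 = 320
  #7: 1 × 10 × 4 = 40
RPN > 48: #1 (225), #2 (216), #3 (70), #4 (168), #5 (63), #6 (320).
Sum: 225 + 216 + 70 + 168 + 63 + 320 = 1062.

1062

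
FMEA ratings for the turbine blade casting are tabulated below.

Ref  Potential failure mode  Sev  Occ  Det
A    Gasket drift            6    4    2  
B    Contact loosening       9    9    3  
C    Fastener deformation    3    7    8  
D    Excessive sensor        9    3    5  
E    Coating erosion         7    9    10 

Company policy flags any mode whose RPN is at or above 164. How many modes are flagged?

RPN = Severity × Occurrence × Detection:
  A: 6 × 4 × 2 = 48
  B: 9 × 9 × 3 = 243
  C: 3 × 7 × 8 = 168
  D: 9 × 3 × 5 = 135
  E: 7 × 9 × 10 = 630
Modes with RPN ≥ 164: B (243), C (168), E (630) → 3.

3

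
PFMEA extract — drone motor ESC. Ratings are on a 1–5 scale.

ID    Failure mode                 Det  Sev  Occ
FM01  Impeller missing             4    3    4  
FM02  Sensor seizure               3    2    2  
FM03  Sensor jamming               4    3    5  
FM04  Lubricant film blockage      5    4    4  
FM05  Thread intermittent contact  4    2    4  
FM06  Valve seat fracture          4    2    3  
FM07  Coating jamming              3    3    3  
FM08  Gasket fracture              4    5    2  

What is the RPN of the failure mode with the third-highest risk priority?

RPN = Severity × Occurrence × Detection:
  FM01: 3 × 4 × 4 = 48
  FM02: 2 × 2 × 3 = 12
  FM03: 3 × 5 × 4 = 60
  FM04: 4 × 4 × 5 = 80
  FM05: 2 × 4 × 4 = 32
  FM06: 2 × 3 × 4 = 24
  FM07: 3 × 3 × 3 = 27
  FM08: 5 × 2 × 4 = 40
Sorted descending: 80, 60, 48, 40, 32, 27, 24, 12.
The third-highest RPN is 48 (FM01).

48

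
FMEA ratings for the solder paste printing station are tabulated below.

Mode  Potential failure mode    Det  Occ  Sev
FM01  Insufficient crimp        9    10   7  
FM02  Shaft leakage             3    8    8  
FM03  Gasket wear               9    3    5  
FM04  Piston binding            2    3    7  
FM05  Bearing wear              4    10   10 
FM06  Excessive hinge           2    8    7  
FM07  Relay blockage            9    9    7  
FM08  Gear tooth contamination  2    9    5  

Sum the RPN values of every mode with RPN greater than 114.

RPN = Severity × Occurrence × Detection:
  FM01: 7 × 10 × 9 = 630
  FM02: 8 × 8 × 3 = 192
  FM03: 5 × 3 × 9 = 135
  FM04: 7 × 3 × 2 = 42
  FM05: 10 × 10 × 4 = 400
  FM06: 7 × 8 × 2 = 112
  FM07: 7 × 9 × 9 = 567
  FM08: 5 × 9 × 2 = 90
RPN > 114: FM01 (630), FM02 (192), FM03 (135), FM05 (400), FM07 (567).
Sum: 630 + 192 + 135 + 400 + 567 = 1924.

1924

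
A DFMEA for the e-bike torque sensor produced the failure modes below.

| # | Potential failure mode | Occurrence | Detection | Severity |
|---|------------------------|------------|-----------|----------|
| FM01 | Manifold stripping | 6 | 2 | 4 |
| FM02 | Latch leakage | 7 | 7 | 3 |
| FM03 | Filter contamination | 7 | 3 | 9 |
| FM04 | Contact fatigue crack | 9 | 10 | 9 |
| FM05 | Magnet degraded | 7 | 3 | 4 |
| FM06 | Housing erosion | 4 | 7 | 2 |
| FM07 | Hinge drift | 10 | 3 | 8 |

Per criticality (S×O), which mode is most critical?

Criticality = Severity × Occurrence:
  FM01: 4 × 6 = 24
  FM02: 3 × 7 = 21
  FM03: 9 × 7 = 63
  FM04: 9 × 9 = 81
  FM05: 4 × 7 = 28
  FM06: 2 × 4 = 8
  FM07: 8 × 10 = 80
Highest criticality is 81 → FM04.

FM04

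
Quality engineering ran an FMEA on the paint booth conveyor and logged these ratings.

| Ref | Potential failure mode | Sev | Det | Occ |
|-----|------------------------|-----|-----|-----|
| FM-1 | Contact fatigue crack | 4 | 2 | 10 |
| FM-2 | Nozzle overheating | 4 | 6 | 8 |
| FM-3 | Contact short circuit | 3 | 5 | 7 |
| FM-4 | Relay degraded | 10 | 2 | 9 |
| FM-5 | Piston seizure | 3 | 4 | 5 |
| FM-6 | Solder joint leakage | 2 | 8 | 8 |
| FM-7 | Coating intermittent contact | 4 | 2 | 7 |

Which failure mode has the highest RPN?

RPN = Severity × Occurrence × Detection:
  FM-1: 4 × 10 × 2 = 80
  FM-2: 4 × 8 × 6 = 192
  FM-3: 3 × 7 × 5 = 105
  FM-4: 10 × 9 × 2 = 180
  FM-5: 3 × 5 × 4 = 60
  FM-6: 2 × 8 × 8 = 128
  FM-7: 4 × 7 × 2 = 56
Highest RPN is 192 → FM-2.

FM-2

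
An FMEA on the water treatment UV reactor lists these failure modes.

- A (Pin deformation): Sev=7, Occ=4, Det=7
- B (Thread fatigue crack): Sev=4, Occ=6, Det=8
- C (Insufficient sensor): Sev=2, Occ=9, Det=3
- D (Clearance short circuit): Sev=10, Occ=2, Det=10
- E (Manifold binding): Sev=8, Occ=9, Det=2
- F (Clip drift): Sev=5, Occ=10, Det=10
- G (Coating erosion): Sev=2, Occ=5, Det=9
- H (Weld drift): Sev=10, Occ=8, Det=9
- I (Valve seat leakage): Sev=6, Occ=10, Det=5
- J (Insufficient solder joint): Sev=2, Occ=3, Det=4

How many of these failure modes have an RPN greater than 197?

4

RPN = Severity × Occurrence × Detection:
  A: 7 × 4 × 7 = 196
  B: 4 × 6 × 8 = 192
  C: 2 × 9 × 3 = 54
  D: 10 × 2 × 10 = 200
  E: 8 × 9 × 2 = 144
  F: 5 × 10 × 10 = 500
  G: 2 × 5 × 9 = 90
  H: 10 × 8 × 9 = 720
  I: 6 × 10 × 5 = 300
  J: 2 × 3 × 4 = 24
Modes with RPN > 197: D (200), F (500), H (720), I (300) → 4.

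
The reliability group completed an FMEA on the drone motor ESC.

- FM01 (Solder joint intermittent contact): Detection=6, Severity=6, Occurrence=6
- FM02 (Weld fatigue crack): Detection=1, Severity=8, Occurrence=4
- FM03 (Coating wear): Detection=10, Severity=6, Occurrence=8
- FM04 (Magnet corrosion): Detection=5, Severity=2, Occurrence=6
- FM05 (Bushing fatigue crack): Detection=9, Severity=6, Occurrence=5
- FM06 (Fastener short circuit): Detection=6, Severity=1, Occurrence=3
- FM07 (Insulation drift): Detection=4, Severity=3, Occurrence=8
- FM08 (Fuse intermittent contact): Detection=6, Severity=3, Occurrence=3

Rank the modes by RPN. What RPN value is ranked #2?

270

RPN = Severity × Occurrence × Detection:
  FM01: 6 × 6 × 6 = 216
  FM02: 8 × 4 × 1 = 32
  FM03: 6 × 8 × 10 = 480
  FM04: 2 × 6 × 5 = 60
  FM05: 6 × 5 × 9 = 270
  FM06: 1 × 3 × 6 = 18
  FM07: 3 × 8 × 4 = 96
  FM08: 3 × 3 × 6 = 54
Sorted descending: 480, 270, 216, 96, 60, 54, 32, 18.
The second-highest RPN is 270 (FM05).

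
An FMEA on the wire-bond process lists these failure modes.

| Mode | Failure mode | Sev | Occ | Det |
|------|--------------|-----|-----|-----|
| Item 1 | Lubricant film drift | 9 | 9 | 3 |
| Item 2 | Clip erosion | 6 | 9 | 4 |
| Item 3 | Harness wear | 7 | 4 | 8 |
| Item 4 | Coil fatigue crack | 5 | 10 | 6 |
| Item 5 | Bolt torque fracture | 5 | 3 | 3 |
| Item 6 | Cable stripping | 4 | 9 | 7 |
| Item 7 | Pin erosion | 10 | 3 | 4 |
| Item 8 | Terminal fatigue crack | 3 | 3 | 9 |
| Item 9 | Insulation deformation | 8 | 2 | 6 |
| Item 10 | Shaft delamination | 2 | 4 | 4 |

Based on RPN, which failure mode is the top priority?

RPN = Severity × Occurrence × Detection:
  Item 1: 9 × 9 × 3 = 243
  Item 2: 6 × 9 × 4 = 216
  Item 3: 7 × 4 × 8 = 224
  Item 4: 5 × 10 × 6 = 300
  Item 5: 5 × 3 × 3 = 45
  Item 6: 4 × 9 × 7 = 252
  Item 7: 10 × 3 × 4 = 120
  Item 8: 3 × 3 × 9 = 81
  Item 9: 8 × 2 × 6 = 96
  Item 10: 2 × 4 × 4 = 32
Highest RPN is 300 → Item 4.

Item 4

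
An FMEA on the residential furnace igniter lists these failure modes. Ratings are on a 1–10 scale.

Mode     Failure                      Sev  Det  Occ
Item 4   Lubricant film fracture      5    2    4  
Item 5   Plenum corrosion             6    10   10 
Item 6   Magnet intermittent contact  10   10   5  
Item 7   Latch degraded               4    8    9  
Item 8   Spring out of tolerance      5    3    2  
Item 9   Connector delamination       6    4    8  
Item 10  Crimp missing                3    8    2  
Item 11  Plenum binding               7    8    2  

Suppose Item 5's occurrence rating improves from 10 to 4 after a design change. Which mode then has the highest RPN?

RPN = Severity × Occurrence × Detection:
  Item 4: 5 × 4 × 2 = 40
  Item 5: 6 × 10 × 10 = 600
  Item 6: 10 × 5 × 10 = 500
  Item 7: 4 × 9 × 8 = 288
  Item 8: 5 × 2 × 3 = 30
  Item 9: 6 × 8 × 4 = 192
  Item 10: 3 × 2 × 8 = 48
  Item 11: 7 × 2 × 8 = 112
After action: Item 5 → 6 × 4 × 10 = 240.
Revised RPNs: Item 6=500, Item 7=288, Item 5=240, Item 9=192, Item 11=112, Item 10=48, Item 4=40, Item 8=30.
Highest is now Item 6 (500).

Item 6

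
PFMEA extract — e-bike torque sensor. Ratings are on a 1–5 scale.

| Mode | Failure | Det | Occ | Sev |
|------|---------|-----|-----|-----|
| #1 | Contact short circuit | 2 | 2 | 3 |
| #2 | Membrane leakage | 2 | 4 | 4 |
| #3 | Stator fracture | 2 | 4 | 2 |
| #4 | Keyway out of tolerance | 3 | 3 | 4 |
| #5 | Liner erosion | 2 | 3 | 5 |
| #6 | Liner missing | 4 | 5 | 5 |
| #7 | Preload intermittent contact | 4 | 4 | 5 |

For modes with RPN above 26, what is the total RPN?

RPN = Severity × Occurrence × Detection:
  #1: 3 × 2 × 2 = 12
  #2: 4 × 4 × 2 = 32
  #3: 2 × 4 × 2 = 16
  #4: 4 × 3 × 3 = 36
  #5: 5 × 3 × 2 = 30
  #6: 5 × 5 × 4 = 100
  #7: 5 × 4 × 4 = 80
RPN > 26: #2 (32), #4 (36), #5 (30), #6 (100), #7 (80).
Sum: 32 + 36 + 30 + 100 + 80 = 278.

278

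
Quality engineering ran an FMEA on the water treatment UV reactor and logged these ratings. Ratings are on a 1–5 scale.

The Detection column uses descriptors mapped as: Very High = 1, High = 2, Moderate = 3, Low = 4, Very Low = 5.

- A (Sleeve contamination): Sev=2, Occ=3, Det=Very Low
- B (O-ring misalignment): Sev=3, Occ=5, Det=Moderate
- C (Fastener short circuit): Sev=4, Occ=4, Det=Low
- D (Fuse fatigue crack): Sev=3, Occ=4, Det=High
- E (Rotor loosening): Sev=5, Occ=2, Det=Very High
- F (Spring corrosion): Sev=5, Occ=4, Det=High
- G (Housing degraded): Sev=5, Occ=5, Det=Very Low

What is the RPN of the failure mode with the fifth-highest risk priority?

RPN = Severity × Occurrence × Detection:
  A: 2 × 3 × 5 = 30
  B: 3 × 5 × 3 = 45
  C: 4 × 4 × 4 = 64
  D: 3 × 4 × 2 = 24
  E: 5 × 2 × 1 = 10
  F: 5 × 4 × 2 = 40
  G: 5 × 5 × 5 = 125
Sorted descending: 125, 64, 45, 40, 30, 24, 10.
The fifth-highest RPN is 30 (A).

30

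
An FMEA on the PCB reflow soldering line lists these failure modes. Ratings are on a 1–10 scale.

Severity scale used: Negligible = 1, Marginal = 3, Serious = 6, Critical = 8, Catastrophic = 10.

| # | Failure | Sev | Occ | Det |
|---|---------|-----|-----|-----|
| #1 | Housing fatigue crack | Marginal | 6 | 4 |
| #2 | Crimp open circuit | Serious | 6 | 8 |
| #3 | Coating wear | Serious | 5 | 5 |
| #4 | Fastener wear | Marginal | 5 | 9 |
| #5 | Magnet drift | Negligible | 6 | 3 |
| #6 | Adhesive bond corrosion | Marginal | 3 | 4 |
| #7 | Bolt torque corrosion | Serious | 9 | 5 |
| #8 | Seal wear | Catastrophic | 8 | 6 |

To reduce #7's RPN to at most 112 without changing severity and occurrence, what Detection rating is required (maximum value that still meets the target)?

#7: S=6, O=9, D=5 → current RPN = 270.
Fixed product = 54. Need 54 × D ≤ 112, so D ≤ 112/54 = 2.07.
Maximum integer Detection rating = 2 (gives RPN 108; D=3 would give 162 > 112).

2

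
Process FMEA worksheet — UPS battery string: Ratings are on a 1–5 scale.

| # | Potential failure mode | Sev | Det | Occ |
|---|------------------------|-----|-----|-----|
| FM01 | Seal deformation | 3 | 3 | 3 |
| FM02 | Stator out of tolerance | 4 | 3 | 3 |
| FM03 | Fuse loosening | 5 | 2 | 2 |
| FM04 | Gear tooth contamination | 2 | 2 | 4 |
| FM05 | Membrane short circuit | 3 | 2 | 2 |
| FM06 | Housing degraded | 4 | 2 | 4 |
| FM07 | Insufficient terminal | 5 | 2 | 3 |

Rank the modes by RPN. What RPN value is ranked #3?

30

RPN = Severity × Occurrence × Detection:
  FM01: 3 × 3 × 3 = 27
  FM02: 4 × 3 × 3 = 36
  FM03: 5 × 2 × 2 = 20
  FM04: 2 × 4 × 2 = 16
  FM05: 3 × 2 × 2 = 12
  FM06: 4 × 4 × 2 = 32
  FM07: 5 × 3 × 2 = 30
Sorted descending: 36, 32, 30, 27, 20, 16, 12.
The third-highest RPN is 30 (FM07).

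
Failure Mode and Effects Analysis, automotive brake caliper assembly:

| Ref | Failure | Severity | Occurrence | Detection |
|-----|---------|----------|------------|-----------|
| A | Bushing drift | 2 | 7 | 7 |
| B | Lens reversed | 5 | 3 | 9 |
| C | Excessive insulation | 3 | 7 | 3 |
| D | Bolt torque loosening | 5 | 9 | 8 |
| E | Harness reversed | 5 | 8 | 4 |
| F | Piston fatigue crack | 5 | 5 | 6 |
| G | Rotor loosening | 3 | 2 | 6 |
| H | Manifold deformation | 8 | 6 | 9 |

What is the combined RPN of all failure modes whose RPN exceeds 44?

1398

RPN = Severity × Occurrence × Detection:
  A: 2 × 7 × 7 = 98
  B: 5 × 3 × 9 = 135
  C: 3 × 7 × 3 = 63
  D: 5 × 9 × 8 = 360
  E: 5 × 8 × 4 = 160
  F: 5 × 5 × 6 = 150
  G: 3 × 2 × 6 = 36
  H: 8 × 6 × 9 = 432
RPN > 44: A (98), B (135), C (63), D (360), E (160), F (150), H (432).
Sum: 98 + 135 + 63 + 360 + 160 + 150 + 432 = 1398.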